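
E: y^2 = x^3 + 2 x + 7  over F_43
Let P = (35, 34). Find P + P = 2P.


Doubling: s = (3 x1^2 + a) / (2 y1)
s = (3*35^2 + 2) / (2*34) mod 43 = 37
x3 = s^2 - 2 x1 mod 43 = 37^2 - 2*35 = 9
y3 = s (x1 - x3) - y1 mod 43 = 37 * (35 - 9) - 34 = 25

2P = (9, 25)


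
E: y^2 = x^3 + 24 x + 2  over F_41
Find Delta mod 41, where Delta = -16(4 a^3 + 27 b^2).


4 a^3 + 27 b^2 = 4*24^3 + 27*2^2 = 55296 + 108 = 55404
Delta = -16 * (55404) = -886464
Delta mod 41 = 38

Delta = 38 (mod 41)


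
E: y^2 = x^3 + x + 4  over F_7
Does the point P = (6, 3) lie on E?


Check whether y^2 = x^3 + 1 x + 4 (mod 7) for (x, y) = (6, 3).
LHS: y^2 = 3^2 mod 7 = 2
RHS: x^3 + 1 x + 4 = 6^3 + 1*6 + 4 mod 7 = 2
LHS = RHS

Yes, on the curve


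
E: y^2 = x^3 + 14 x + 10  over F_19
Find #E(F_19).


For each x in F_19, count y with y^2 = x^3 + 14 x + 10 mod 19:
  x = 1: RHS = 6, y in [5, 14]  -> 2 point(s)
  x = 4: RHS = 16, y in [4, 15]  -> 2 point(s)
  x = 6: RHS = 6, y in [5, 14]  -> 2 point(s)
  x = 8: RHS = 7, y in [8, 11]  -> 2 point(s)
  x = 12: RHS = 6, y in [5, 14]  -> 2 point(s)
  x = 14: RHS = 5, y in [9, 10]  -> 2 point(s)
  x = 15: RHS = 4, y in [2, 17]  -> 2 point(s)
  x = 16: RHS = 17, y in [6, 13]  -> 2 point(s)
Affine points: 16. Add the point at infinity: total = 17.

#E(F_19) = 17


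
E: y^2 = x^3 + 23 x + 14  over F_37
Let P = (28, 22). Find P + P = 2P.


Doubling: s = (3 x1^2 + a) / (2 y1)
s = (3*28^2 + 23) / (2*22) mod 37 = 1
x3 = s^2 - 2 x1 mod 37 = 1^2 - 2*28 = 19
y3 = s (x1 - x3) - y1 mod 37 = 1 * (28 - 19) - 22 = 24

2P = (19, 24)


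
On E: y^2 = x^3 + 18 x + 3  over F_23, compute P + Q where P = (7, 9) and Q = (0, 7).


P != Q, so use the chord formula.
s = (y2 - y1) / (x2 - x1) = (21) / (16) mod 23 = 20
x3 = s^2 - x1 - x2 mod 23 = 20^2 - 7 - 0 = 2
y3 = s (x1 - x3) - y1 mod 23 = 20 * (7 - 2) - 9 = 22

P + Q = (2, 22)


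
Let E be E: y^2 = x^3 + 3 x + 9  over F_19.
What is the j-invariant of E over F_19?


Delta = -16(4 a^3 + 27 b^2) mod 19 = 7
-1728 * (4 a)^3 = -1728 * (4*3)^3 mod 19 = 18
j = 18 * 7^(-1) mod 19 = 8

j = 8 (mod 19)


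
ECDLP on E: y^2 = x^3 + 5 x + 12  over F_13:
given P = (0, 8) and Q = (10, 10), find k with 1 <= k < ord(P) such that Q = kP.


Enumerate multiples of P until we hit Q = (10, 10):
  1P = (0, 8)
  2P = (10, 10)
Match found at i = 2.

k = 2


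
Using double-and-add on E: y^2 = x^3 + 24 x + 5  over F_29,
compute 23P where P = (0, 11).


k = 23 = 10111_2 (binary, LSB first: 11101)
Double-and-add from P = (0, 11):
  bit 0 = 1: acc = O + (0, 11) = (0, 11)
  bit 1 = 1: acc = (0, 11) + (23, 14) = (28, 3)
  bit 2 = 1: acc = (28, 3) + (7, 20) = (18, 11)
  bit 3 = 0: acc unchanged = (18, 11)
  bit 4 = 1: acc = (18, 11) + (12, 22) = (8, 19)

23P = (8, 19)


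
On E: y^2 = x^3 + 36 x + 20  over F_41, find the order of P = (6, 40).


Compute successive multiples of P until we hit O:
  1P = (6, 40)
  2P = (6, 1)
  3P = O

ord(P) = 3


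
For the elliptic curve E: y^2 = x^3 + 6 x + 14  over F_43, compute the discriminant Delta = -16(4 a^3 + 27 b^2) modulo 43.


4 a^3 + 27 b^2 = 4*6^3 + 27*14^2 = 864 + 5292 = 6156
Delta = -16 * (6156) = -98496
Delta mod 43 = 17

Delta = 17 (mod 43)


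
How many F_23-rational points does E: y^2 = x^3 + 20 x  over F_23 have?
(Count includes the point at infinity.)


For each x in F_23, count y with y^2 = x^3 + 20 x + 0 mod 23:
  x = 0: RHS = 0, y in [0]  -> 1 point(s)
  x = 2: RHS = 2, y in [5, 18]  -> 2 point(s)
  x = 3: RHS = 18, y in [8, 15]  -> 2 point(s)
  x = 4: RHS = 6, y in [11, 12]  -> 2 point(s)
  x = 5: RHS = 18, y in [8, 15]  -> 2 point(s)
  x = 7: RHS = 0, y in [0]  -> 1 point(s)
  x = 9: RHS = 12, y in [9, 14]  -> 2 point(s)
  x = 10: RHS = 4, y in [2, 21]  -> 2 point(s)
  x = 12: RHS = 13, y in [6, 17]  -> 2 point(s)
  x = 15: RHS = 18, y in [8, 15]  -> 2 point(s)
  x = 16: RHS = 0, y in [0]  -> 1 point(s)
  x = 17: RHS = 9, y in [3, 20]  -> 2 point(s)
  x = 22: RHS = 2, y in [5, 18]  -> 2 point(s)
Affine points: 23. Add the point at infinity: total = 24.

#E(F_23) = 24


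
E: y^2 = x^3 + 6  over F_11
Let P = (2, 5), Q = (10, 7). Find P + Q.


P != Q, so use the chord formula.
s = (y2 - y1) / (x2 - x1) = (2) / (8) mod 11 = 3
x3 = s^2 - x1 - x2 mod 11 = 3^2 - 2 - 10 = 8
y3 = s (x1 - x3) - y1 mod 11 = 3 * (2 - 8) - 5 = 10

P + Q = (8, 10)


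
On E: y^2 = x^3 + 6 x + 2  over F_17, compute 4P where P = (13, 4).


k = 4 = 100_2 (binary, LSB first: 001)
Double-and-add from P = (13, 4):
  bit 0 = 0: acc unchanged = O
  bit 1 = 0: acc unchanged = O
  bit 2 = 1: acc = O + (14, 5) = (14, 5)

4P = (14, 5)


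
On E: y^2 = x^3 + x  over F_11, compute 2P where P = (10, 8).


Doubling: s = (3 x1^2 + a) / (2 y1)
s = (3*10^2 + 1) / (2*8) mod 11 = 3
x3 = s^2 - 2 x1 mod 11 = 3^2 - 2*10 = 0
y3 = s (x1 - x3) - y1 mod 11 = 3 * (10 - 0) - 8 = 0

2P = (0, 0)


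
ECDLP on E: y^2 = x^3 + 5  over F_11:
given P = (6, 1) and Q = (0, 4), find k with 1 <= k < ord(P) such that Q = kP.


Enumerate multiples of P until we hit Q = (0, 4):
  1P = (6, 1)
  2P = (0, 4)
Match found at i = 2.

k = 2


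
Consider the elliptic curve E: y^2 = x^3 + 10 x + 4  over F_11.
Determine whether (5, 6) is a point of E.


Check whether y^2 = x^3 + 10 x + 4 (mod 11) for (x, y) = (5, 6).
LHS: y^2 = 6^2 mod 11 = 3
RHS: x^3 + 10 x + 4 = 5^3 + 10*5 + 4 mod 11 = 3
LHS = RHS

Yes, on the curve


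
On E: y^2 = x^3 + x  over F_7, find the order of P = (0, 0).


Compute successive multiples of P until we hit O:
  1P = (0, 0)
  2P = O

ord(P) = 2


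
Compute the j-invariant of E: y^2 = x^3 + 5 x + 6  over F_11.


Delta = -16(4 a^3 + 27 b^2) mod 11 = 10
-1728 * (4 a)^3 = -1728 * (4*5)^3 mod 11 = 8
j = 8 * 10^(-1) mod 11 = 3

j = 3 (mod 11)


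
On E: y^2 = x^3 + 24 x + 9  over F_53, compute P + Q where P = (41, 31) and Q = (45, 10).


P != Q, so use the chord formula.
s = (y2 - y1) / (x2 - x1) = (32) / (4) mod 53 = 8
x3 = s^2 - x1 - x2 mod 53 = 8^2 - 41 - 45 = 31
y3 = s (x1 - x3) - y1 mod 53 = 8 * (41 - 31) - 31 = 49

P + Q = (31, 49)


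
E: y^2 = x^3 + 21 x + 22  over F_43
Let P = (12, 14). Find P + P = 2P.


Doubling: s = (3 x1^2 + a) / (2 y1)
s = (3*12^2 + 21) / (2*14) mod 43 = 30
x3 = s^2 - 2 x1 mod 43 = 30^2 - 2*12 = 16
y3 = s (x1 - x3) - y1 mod 43 = 30 * (12 - 16) - 14 = 38

2P = (16, 38)


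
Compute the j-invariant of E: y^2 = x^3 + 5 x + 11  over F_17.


Delta = -16(4 a^3 + 27 b^2) mod 17 = 10
-1728 * (4 a)^3 = -1728 * (4*5)^3 mod 17 = 9
j = 9 * 10^(-1) mod 17 = 6

j = 6 (mod 17)


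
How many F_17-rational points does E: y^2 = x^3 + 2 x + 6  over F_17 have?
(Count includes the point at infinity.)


For each x in F_17, count y with y^2 = x^3 + 2 x + 6 mod 17:
  x = 1: RHS = 9, y in [3, 14]  -> 2 point(s)
  x = 2: RHS = 1, y in [1, 16]  -> 2 point(s)
  x = 6: RHS = 13, y in [8, 9]  -> 2 point(s)
  x = 11: RHS = 16, y in [4, 13]  -> 2 point(s)
  x = 13: RHS = 2, y in [6, 11]  -> 2 point(s)
Affine points: 10. Add the point at infinity: total = 11.

#E(F_17) = 11


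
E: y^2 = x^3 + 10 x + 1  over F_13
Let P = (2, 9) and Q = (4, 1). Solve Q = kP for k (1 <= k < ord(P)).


Enumerate multiples of P until we hit Q = (4, 1):
  1P = (2, 9)
  2P = (6, 2)
  3P = (4, 1)
Match found at i = 3.

k = 3


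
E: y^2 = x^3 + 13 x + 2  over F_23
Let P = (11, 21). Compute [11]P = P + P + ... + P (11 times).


k = 11 = 1011_2 (binary, LSB first: 1101)
Double-and-add from P = (11, 21):
  bit 0 = 1: acc = O + (11, 21) = (11, 21)
  bit 1 = 1: acc = (11, 21) + (5, 13) = (19, 22)
  bit 2 = 0: acc unchanged = (19, 22)
  bit 3 = 1: acc = (19, 22) + (12, 0) = (0, 18)

11P = (0, 18)


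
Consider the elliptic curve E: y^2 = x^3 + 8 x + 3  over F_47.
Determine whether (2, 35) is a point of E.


Check whether y^2 = x^3 + 8 x + 3 (mod 47) for (x, y) = (2, 35).
LHS: y^2 = 35^2 mod 47 = 3
RHS: x^3 + 8 x + 3 = 2^3 + 8*2 + 3 mod 47 = 27
LHS != RHS

No, not on the curve


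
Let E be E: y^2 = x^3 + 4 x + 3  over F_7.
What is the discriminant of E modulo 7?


4 a^3 + 27 b^2 = 4*4^3 + 27*3^2 = 256 + 243 = 499
Delta = -16 * (499) = -7984
Delta mod 7 = 3

Delta = 3 (mod 7)


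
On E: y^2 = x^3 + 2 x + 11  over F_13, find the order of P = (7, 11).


Compute successive multiples of P until we hit O:
  1P = (7, 11)
  2P = (11, 8)
  3P = (11, 5)
  4P = (7, 2)
  5P = O

ord(P) = 5


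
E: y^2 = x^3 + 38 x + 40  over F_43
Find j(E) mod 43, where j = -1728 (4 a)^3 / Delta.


Delta = -16(4 a^3 + 27 b^2) mod 43 = 27
-1728 * (4 a)^3 = -1728 * (4*38)^3 mod 43 = 16
j = 16 * 27^(-1) mod 43 = 42

j = 42 (mod 43)


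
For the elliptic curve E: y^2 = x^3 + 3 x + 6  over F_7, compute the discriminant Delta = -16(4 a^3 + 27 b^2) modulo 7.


4 a^3 + 27 b^2 = 4*3^3 + 27*6^2 = 108 + 972 = 1080
Delta = -16 * (1080) = -17280
Delta mod 7 = 3

Delta = 3 (mod 7)


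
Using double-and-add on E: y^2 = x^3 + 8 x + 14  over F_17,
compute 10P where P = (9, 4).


k = 10 = 1010_2 (binary, LSB first: 0101)
Double-and-add from P = (9, 4):
  bit 0 = 0: acc unchanged = O
  bit 1 = 1: acc = O + (12, 6) = (12, 6)
  bit 2 = 0: acc unchanged = (12, 6)
  bit 3 = 1: acc = (12, 6) + (4, 12) = (9, 13)

10P = (9, 13)


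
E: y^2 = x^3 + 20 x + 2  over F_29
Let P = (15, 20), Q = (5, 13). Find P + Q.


P != Q, so use the chord formula.
s = (y2 - y1) / (x2 - x1) = (22) / (19) mod 29 = 21
x3 = s^2 - x1 - x2 mod 29 = 21^2 - 15 - 5 = 15
y3 = s (x1 - x3) - y1 mod 29 = 21 * (15 - 15) - 20 = 9

P + Q = (15, 9)


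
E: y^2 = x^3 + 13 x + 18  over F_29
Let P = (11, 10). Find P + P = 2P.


Doubling: s = (3 x1^2 + a) / (2 y1)
s = (3*11^2 + 13) / (2*10) mod 29 = 13
x3 = s^2 - 2 x1 mod 29 = 13^2 - 2*11 = 2
y3 = s (x1 - x3) - y1 mod 29 = 13 * (11 - 2) - 10 = 20

2P = (2, 20)


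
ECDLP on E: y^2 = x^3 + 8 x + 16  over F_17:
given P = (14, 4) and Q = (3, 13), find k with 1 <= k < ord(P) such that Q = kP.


Enumerate multiples of P until we hit Q = (3, 13):
  1P = (14, 4)
  2P = (10, 5)
  3P = (9, 16)
  4P = (12, 15)
  5P = (0, 4)
  6P = (3, 13)
Match found at i = 6.

k = 6


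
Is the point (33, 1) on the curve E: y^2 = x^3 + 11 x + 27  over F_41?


Check whether y^2 = x^3 + 11 x + 27 (mod 41) for (x, y) = (33, 1).
LHS: y^2 = 1^2 mod 41 = 1
RHS: x^3 + 11 x + 27 = 33^3 + 11*33 + 27 mod 41 = 1
LHS = RHS

Yes, on the curve


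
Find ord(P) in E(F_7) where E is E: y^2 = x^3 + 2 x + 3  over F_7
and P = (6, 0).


Compute successive multiples of P until we hit O:
  1P = (6, 0)
  2P = O

ord(P) = 2


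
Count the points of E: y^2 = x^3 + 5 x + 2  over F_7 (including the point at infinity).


For each x in F_7, count y with y^2 = x^3 + 5 x + 2 mod 7:
  x = 0: RHS = 2, y in [3, 4]  -> 2 point(s)
  x = 1: RHS = 1, y in [1, 6]  -> 2 point(s)
  x = 3: RHS = 2, y in [3, 4]  -> 2 point(s)
  x = 4: RHS = 2, y in [3, 4]  -> 2 point(s)
Affine points: 8. Add the point at infinity: total = 9.

#E(F_7) = 9


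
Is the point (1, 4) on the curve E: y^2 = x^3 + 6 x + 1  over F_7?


Check whether y^2 = x^3 + 6 x + 1 (mod 7) for (x, y) = (1, 4).
LHS: y^2 = 4^2 mod 7 = 2
RHS: x^3 + 6 x + 1 = 1^3 + 6*1 + 1 mod 7 = 1
LHS != RHS

No, not on the curve


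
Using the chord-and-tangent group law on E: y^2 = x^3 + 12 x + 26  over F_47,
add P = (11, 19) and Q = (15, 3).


P != Q, so use the chord formula.
s = (y2 - y1) / (x2 - x1) = (31) / (4) mod 47 = 43
x3 = s^2 - x1 - x2 mod 47 = 43^2 - 11 - 15 = 37
y3 = s (x1 - x3) - y1 mod 47 = 43 * (11 - 37) - 19 = 38

P + Q = (37, 38)


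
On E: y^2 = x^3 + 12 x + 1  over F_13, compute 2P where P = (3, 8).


Doubling: s = (3 x1^2 + a) / (2 y1)
s = (3*3^2 + 12) / (2*8) mod 13 = 0
x3 = s^2 - 2 x1 mod 13 = 0^2 - 2*3 = 7
y3 = s (x1 - x3) - y1 mod 13 = 0 * (3 - 7) - 8 = 5

2P = (7, 5)


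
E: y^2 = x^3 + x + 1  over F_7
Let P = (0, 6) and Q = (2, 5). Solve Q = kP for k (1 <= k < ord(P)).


Enumerate multiples of P until we hit Q = (2, 5):
  1P = (0, 6)
  2P = (2, 2)
  3P = (2, 5)
Match found at i = 3.

k = 3


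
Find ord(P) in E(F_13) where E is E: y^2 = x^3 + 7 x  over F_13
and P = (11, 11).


Compute successive multiples of P until we hit O:
  1P = (11, 11)
  2P = (3, 3)
  3P = (0, 0)
  4P = (3, 10)
  5P = (11, 2)
  6P = O

ord(P) = 6


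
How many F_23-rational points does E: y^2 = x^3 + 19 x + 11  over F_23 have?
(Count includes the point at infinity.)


For each x in F_23, count y with y^2 = x^3 + 19 x + 11 mod 23:
  x = 1: RHS = 8, y in [10, 13]  -> 2 point(s)
  x = 3: RHS = 3, y in [7, 16]  -> 2 point(s)
  x = 4: RHS = 13, y in [6, 17]  -> 2 point(s)
  x = 5: RHS = 1, y in [1, 22]  -> 2 point(s)
  x = 7: RHS = 4, y in [2, 21]  -> 2 point(s)
  x = 8: RHS = 8, y in [10, 13]  -> 2 point(s)
  x = 12: RHS = 12, y in [9, 14]  -> 2 point(s)
  x = 14: RHS = 8, y in [10, 13]  -> 2 point(s)
  x = 16: RHS = 18, y in [8, 15]  -> 2 point(s)
  x = 17: RHS = 3, y in [7, 16]  -> 2 point(s)
  x = 19: RHS = 9, y in [3, 20]  -> 2 point(s)
Affine points: 22. Add the point at infinity: total = 23.

#E(F_23) = 23


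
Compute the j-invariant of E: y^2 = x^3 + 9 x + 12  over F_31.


Delta = -16(4 a^3 + 27 b^2) mod 31 = 8
-1728 * (4 a)^3 = -1728 * (4*9)^3 mod 31 = 8
j = 8 * 8^(-1) mod 31 = 1

j = 1 (mod 31)


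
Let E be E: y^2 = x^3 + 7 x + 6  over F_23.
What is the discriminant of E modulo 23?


4 a^3 + 27 b^2 = 4*7^3 + 27*6^2 = 1372 + 972 = 2344
Delta = -16 * (2344) = -37504
Delta mod 23 = 9

Delta = 9 (mod 23)


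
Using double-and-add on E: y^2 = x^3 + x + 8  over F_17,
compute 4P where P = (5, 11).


k = 4 = 100_2 (binary, LSB first: 001)
Double-and-add from P = (5, 11):
  bit 0 = 0: acc unchanged = O
  bit 1 = 0: acc unchanged = O
  bit 2 = 1: acc = O + (2, 16) = (2, 16)

4P = (2, 16)


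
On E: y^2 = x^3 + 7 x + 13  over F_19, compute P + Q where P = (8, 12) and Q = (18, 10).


P != Q, so use the chord formula.
s = (y2 - y1) / (x2 - x1) = (17) / (10) mod 19 = 15
x3 = s^2 - x1 - x2 mod 19 = 15^2 - 8 - 18 = 9
y3 = s (x1 - x3) - y1 mod 19 = 15 * (8 - 9) - 12 = 11

P + Q = (9, 11)


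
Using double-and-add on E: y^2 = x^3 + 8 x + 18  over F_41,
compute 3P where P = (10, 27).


k = 3 = 11_2 (binary, LSB first: 11)
Double-and-add from P = (10, 27):
  bit 0 = 1: acc = O + (10, 27) = (10, 27)
  bit 1 = 1: acc = (10, 27) + (19, 31) = (37, 2)

3P = (37, 2)


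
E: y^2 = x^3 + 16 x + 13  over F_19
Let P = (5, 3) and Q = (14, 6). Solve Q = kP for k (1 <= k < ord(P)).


Enumerate multiples of P until we hit Q = (14, 6):
  1P = (5, 3)
  2P = (1, 7)
  3P = (14, 6)
Match found at i = 3.

k = 3


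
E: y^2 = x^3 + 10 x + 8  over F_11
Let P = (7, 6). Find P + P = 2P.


Doubling: s = (3 x1^2 + a) / (2 y1)
s = (3*7^2 + 10) / (2*6) mod 11 = 3
x3 = s^2 - 2 x1 mod 11 = 3^2 - 2*7 = 6
y3 = s (x1 - x3) - y1 mod 11 = 3 * (7 - 6) - 6 = 8

2P = (6, 8)


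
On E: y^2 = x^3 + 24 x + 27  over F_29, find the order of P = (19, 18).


Compute successive multiples of P until we hit O:
  1P = (19, 18)
  2P = (14, 27)
  3P = (12, 10)
  4P = (7, 4)
  5P = (10, 7)
  6P = (4, 10)
  7P = (1, 9)
  8P = (2, 5)
  ... (continuing to 24P)
  24P = O

ord(P) = 24


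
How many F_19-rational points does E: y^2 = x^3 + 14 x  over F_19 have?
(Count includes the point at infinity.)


For each x in F_19, count y with y^2 = x^3 + 14 x + 0 mod 19:
  x = 0: RHS = 0, y in [0]  -> 1 point(s)
  x = 2: RHS = 17, y in [6, 13]  -> 2 point(s)
  x = 4: RHS = 6, y in [5, 14]  -> 2 point(s)
  x = 5: RHS = 5, y in [9, 10]  -> 2 point(s)
  x = 7: RHS = 4, y in [2, 17]  -> 2 point(s)
  x = 8: RHS = 16, y in [4, 15]  -> 2 point(s)
  x = 9: RHS = 0, y in [0]  -> 1 point(s)
  x = 10: RHS = 0, y in [0]  -> 1 point(s)
  x = 13: RHS = 4, y in [2, 17]  -> 2 point(s)
  x = 16: RHS = 7, y in [8, 11]  -> 2 point(s)
  x = 18: RHS = 4, y in [2, 17]  -> 2 point(s)
Affine points: 19. Add the point at infinity: total = 20.

#E(F_19) = 20


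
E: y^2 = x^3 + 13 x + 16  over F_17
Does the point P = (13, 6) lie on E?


Check whether y^2 = x^3 + 13 x + 16 (mod 17) for (x, y) = (13, 6).
LHS: y^2 = 6^2 mod 17 = 2
RHS: x^3 + 13 x + 16 = 13^3 + 13*13 + 16 mod 17 = 2
LHS = RHS

Yes, on the curve


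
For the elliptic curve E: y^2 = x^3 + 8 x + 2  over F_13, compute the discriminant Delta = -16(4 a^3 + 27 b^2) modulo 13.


4 a^3 + 27 b^2 = 4*8^3 + 27*2^2 = 2048 + 108 = 2156
Delta = -16 * (2156) = -34496
Delta mod 13 = 6

Delta = 6 (mod 13)


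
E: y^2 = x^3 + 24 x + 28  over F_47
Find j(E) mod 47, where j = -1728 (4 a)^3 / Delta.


Delta = -16(4 a^3 + 27 b^2) mod 47 = 33
-1728 * (4 a)^3 = -1728 * (4*24)^3 mod 47 = 41
j = 41 * 33^(-1) mod 47 = 34

j = 34 (mod 47)


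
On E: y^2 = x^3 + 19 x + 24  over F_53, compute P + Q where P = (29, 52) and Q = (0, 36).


P != Q, so use the chord formula.
s = (y2 - y1) / (x2 - x1) = (37) / (24) mod 53 = 17
x3 = s^2 - x1 - x2 mod 53 = 17^2 - 29 - 0 = 48
y3 = s (x1 - x3) - y1 mod 53 = 17 * (29 - 48) - 52 = 49

P + Q = (48, 49)


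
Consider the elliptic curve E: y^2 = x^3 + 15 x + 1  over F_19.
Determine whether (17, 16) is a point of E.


Check whether y^2 = x^3 + 15 x + 1 (mod 19) for (x, y) = (17, 16).
LHS: y^2 = 16^2 mod 19 = 9
RHS: x^3 + 15 x + 1 = 17^3 + 15*17 + 1 mod 19 = 1
LHS != RHS

No, not on the curve


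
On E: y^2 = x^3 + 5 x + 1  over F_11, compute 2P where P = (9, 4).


k = 2 = 10_2 (binary, LSB first: 01)
Double-and-add from P = (9, 4):
  bit 0 = 0: acc unchanged = O
  bit 1 = 1: acc = O + (8, 5) = (8, 5)

2P = (8, 5)


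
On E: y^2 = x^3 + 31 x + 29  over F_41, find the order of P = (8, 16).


Compute successive multiples of P until we hit O:
  1P = (8, 16)
  2P = (29, 26)
  3P = (35, 18)
  4P = (34, 17)
  5P = (38, 27)
  6P = (37, 13)
  7P = (14, 3)
  8P = (18, 33)
  ... (continuing to 22P)
  22P = O

ord(P) = 22


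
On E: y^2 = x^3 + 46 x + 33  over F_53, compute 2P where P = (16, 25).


Doubling: s = (3 x1^2 + a) / (2 y1)
s = (3*16^2 + 46) / (2*25) mod 53 = 29
x3 = s^2 - 2 x1 mod 53 = 29^2 - 2*16 = 14
y3 = s (x1 - x3) - y1 mod 53 = 29 * (16 - 14) - 25 = 33

2P = (14, 33)


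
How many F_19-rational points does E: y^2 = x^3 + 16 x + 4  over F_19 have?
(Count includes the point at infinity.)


For each x in F_19, count y with y^2 = x^3 + 16 x + 4 mod 19:
  x = 0: RHS = 4, y in [2, 17]  -> 2 point(s)
  x = 2: RHS = 6, y in [5, 14]  -> 2 point(s)
  x = 5: RHS = 0, y in [0]  -> 1 point(s)
  x = 8: RHS = 17, y in [6, 13]  -> 2 point(s)
  x = 10: RHS = 5, y in [9, 10]  -> 2 point(s)
  x = 12: RHS = 5, y in [9, 10]  -> 2 point(s)
  x = 15: RHS = 9, y in [3, 16]  -> 2 point(s)
  x = 16: RHS = 5, y in [9, 10]  -> 2 point(s)
  x = 18: RHS = 6, y in [5, 14]  -> 2 point(s)
Affine points: 17. Add the point at infinity: total = 18.

#E(F_19) = 18


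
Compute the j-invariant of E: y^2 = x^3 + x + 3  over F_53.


Delta = -16(4 a^3 + 27 b^2) mod 53 = 23
-1728 * (4 a)^3 = -1728 * (4*1)^3 mod 53 = 19
j = 19 * 23^(-1) mod 53 = 40

j = 40 (mod 53)


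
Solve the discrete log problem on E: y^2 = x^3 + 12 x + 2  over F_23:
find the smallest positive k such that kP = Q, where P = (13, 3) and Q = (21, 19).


Enumerate multiples of P until we hit Q = (21, 19):
  1P = (13, 3)
  2P = (10, 15)
  3P = (16, 9)
  4P = (21, 4)
  5P = (21, 19)
Match found at i = 5.

k = 5


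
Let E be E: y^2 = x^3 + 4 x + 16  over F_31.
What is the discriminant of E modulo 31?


4 a^3 + 27 b^2 = 4*4^3 + 27*16^2 = 256 + 6912 = 7168
Delta = -16 * (7168) = -114688
Delta mod 31 = 12

Delta = 12 (mod 31)


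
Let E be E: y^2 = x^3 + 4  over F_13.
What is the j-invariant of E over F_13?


Delta = -16(4 a^3 + 27 b^2) mod 13 = 4
-1728 * (4 a)^3 = -1728 * (4*0)^3 mod 13 = 0
j = 0 * 4^(-1) mod 13 = 0

j = 0 (mod 13)


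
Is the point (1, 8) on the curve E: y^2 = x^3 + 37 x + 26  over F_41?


Check whether y^2 = x^3 + 37 x + 26 (mod 41) for (x, y) = (1, 8).
LHS: y^2 = 8^2 mod 41 = 23
RHS: x^3 + 37 x + 26 = 1^3 + 37*1 + 26 mod 41 = 23
LHS = RHS

Yes, on the curve


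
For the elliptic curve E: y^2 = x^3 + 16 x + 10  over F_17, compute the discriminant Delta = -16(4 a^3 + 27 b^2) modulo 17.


4 a^3 + 27 b^2 = 4*16^3 + 27*10^2 = 16384 + 2700 = 19084
Delta = -16 * (19084) = -305344
Delta mod 17 = 10

Delta = 10 (mod 17)


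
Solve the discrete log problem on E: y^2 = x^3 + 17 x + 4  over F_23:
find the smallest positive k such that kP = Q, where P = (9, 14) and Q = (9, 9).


Enumerate multiples of P until we hit Q = (9, 9):
  1P = (9, 14)
  2P = (18, 1)
  3P = (12, 21)
  4P = (10, 22)
  5P = (22, 20)
  6P = (8, 13)
  7P = (7, 11)
  8P = (15, 0)
  9P = (7, 12)
  10P = (8, 10)
  11P = (22, 3)
  12P = (10, 1)
  13P = (12, 2)
  14P = (18, 22)
  15P = (9, 9)
Match found at i = 15.

k = 15


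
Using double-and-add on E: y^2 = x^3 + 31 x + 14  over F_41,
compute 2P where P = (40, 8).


k = 2 = 10_2 (binary, LSB first: 01)
Double-and-add from P = (40, 8):
  bit 0 = 0: acc unchanged = O
  bit 1 = 1: acc = O + (11, 28) = (11, 28)

2P = (11, 28)


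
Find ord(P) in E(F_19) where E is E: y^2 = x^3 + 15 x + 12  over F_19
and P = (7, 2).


Compute successive multiples of P until we hit O:
  1P = (7, 2)
  2P = (16, 4)
  3P = (12, 18)
  4P = (11, 8)
  5P = (8, 6)
  6P = (1, 3)
  7P = (1, 16)
  8P = (8, 13)
  ... (continuing to 13P)
  13P = O

ord(P) = 13


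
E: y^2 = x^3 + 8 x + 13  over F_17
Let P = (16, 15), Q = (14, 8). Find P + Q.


P != Q, so use the chord formula.
s = (y2 - y1) / (x2 - x1) = (10) / (15) mod 17 = 12
x3 = s^2 - x1 - x2 mod 17 = 12^2 - 16 - 14 = 12
y3 = s (x1 - x3) - y1 mod 17 = 12 * (16 - 12) - 15 = 16

P + Q = (12, 16)


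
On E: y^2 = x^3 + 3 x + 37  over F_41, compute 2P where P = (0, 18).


Doubling: s = (3 x1^2 + a) / (2 y1)
s = (3*0^2 + 3) / (2*18) mod 41 = 24
x3 = s^2 - 2 x1 mod 41 = 24^2 - 2*0 = 2
y3 = s (x1 - x3) - y1 mod 41 = 24 * (0 - 2) - 18 = 16

2P = (2, 16)


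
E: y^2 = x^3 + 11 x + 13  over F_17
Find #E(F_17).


For each x in F_17, count y with y^2 = x^3 + 11 x + 13 mod 17:
  x = 0: RHS = 13, y in [8, 9]  -> 2 point(s)
  x = 1: RHS = 8, y in [5, 12]  -> 2 point(s)
  x = 2: RHS = 9, y in [3, 14]  -> 2 point(s)
  x = 4: RHS = 2, y in [6, 11]  -> 2 point(s)
  x = 7: RHS = 8, y in [5, 12]  -> 2 point(s)
  x = 8: RHS = 1, y in [1, 16]  -> 2 point(s)
  x = 9: RHS = 8, y in [5, 12]  -> 2 point(s)
  x = 10: RHS = 1, y in [1, 16]  -> 2 point(s)
  x = 14: RHS = 4, y in [2, 15]  -> 2 point(s)
  x = 15: RHS = 0, y in [0]  -> 1 point(s)
  x = 16: RHS = 1, y in [1, 16]  -> 2 point(s)
Affine points: 21. Add the point at infinity: total = 22.

#E(F_17) = 22


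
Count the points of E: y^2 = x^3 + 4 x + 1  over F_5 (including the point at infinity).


For each x in F_5, count y with y^2 = x^3 + 4 x + 1 mod 5:
  x = 0: RHS = 1, y in [1, 4]  -> 2 point(s)
  x = 1: RHS = 1, y in [1, 4]  -> 2 point(s)
  x = 3: RHS = 0, y in [0]  -> 1 point(s)
  x = 4: RHS = 1, y in [1, 4]  -> 2 point(s)
Affine points: 7. Add the point at infinity: total = 8.

#E(F_5) = 8


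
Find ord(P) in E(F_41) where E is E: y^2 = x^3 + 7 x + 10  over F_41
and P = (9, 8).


Compute successive multiples of P until we hit O:
  1P = (9, 8)
  2P = (0, 25)
  3P = (30, 18)
  4P = (33, 4)
  5P = (7, 19)
  6P = (4, 26)
  7P = (18, 8)
  8P = (14, 33)
  ... (continuing to 50P)
  50P = O

ord(P) = 50


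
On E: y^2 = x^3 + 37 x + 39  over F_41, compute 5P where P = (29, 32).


k = 5 = 101_2 (binary, LSB first: 101)
Double-and-add from P = (29, 32):
  bit 0 = 1: acc = O + (29, 32) = (29, 32)
  bit 1 = 0: acc unchanged = (29, 32)
  bit 2 = 1: acc = (29, 32) + (24, 14) = (19, 4)

5P = (19, 4)


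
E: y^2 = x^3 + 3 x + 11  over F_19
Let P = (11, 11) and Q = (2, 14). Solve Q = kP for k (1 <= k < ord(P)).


Enumerate multiples of P until we hit Q = (2, 14):
  1P = (11, 11)
  2P = (4, 7)
  3P = (2, 5)
  4P = (17, 4)
  5P = (14, 2)
  6P = (3, 3)
  7P = (6, 13)
  8P = (9, 11)
  9P = (18, 8)
  10P = (15, 7)
  11P = (13, 10)
  12P = (0, 12)
  13P = (0, 7)
  14P = (13, 9)
  15P = (15, 12)
  16P = (18, 11)
  17P = (9, 8)
  18P = (6, 6)
  19P = (3, 16)
  20P = (14, 17)
  21P = (17, 15)
  22P = (2, 14)
Match found at i = 22.

k = 22


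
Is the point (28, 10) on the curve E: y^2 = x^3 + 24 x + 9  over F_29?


Check whether y^2 = x^3 + 24 x + 9 (mod 29) for (x, y) = (28, 10).
LHS: y^2 = 10^2 mod 29 = 13
RHS: x^3 + 24 x + 9 = 28^3 + 24*28 + 9 mod 29 = 13
LHS = RHS

Yes, on the curve


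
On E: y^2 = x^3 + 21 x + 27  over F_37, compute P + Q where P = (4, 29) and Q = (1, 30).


P != Q, so use the chord formula.
s = (y2 - y1) / (x2 - x1) = (1) / (34) mod 37 = 12
x3 = s^2 - x1 - x2 mod 37 = 12^2 - 4 - 1 = 28
y3 = s (x1 - x3) - y1 mod 37 = 12 * (4 - 28) - 29 = 16

P + Q = (28, 16)


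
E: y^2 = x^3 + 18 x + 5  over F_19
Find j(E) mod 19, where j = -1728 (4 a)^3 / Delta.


Delta = -16(4 a^3 + 27 b^2) mod 19 = 18
-1728 * (4 a)^3 = -1728 * (4*18)^3 mod 19 = 12
j = 12 * 18^(-1) mod 19 = 7

j = 7 (mod 19)


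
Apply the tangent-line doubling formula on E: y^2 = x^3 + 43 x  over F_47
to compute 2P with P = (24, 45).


Doubling: s = (3 x1^2 + a) / (2 y1)
s = (3*24^2 + 43) / (2*45) mod 47 = 39
x3 = s^2 - 2 x1 mod 47 = 39^2 - 2*24 = 16
y3 = s (x1 - x3) - y1 mod 47 = 39 * (24 - 16) - 45 = 32

2P = (16, 32)


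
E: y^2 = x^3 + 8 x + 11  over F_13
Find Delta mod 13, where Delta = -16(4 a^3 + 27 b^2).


4 a^3 + 27 b^2 = 4*8^3 + 27*11^2 = 2048 + 3267 = 5315
Delta = -16 * (5315) = -85040
Delta mod 13 = 6

Delta = 6 (mod 13)


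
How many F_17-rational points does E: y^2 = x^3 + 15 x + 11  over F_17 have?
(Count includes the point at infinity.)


For each x in F_17, count y with y^2 = x^3 + 15 x + 11 mod 17:
  x = 2: RHS = 15, y in [7, 10]  -> 2 point(s)
  x = 3: RHS = 15, y in [7, 10]  -> 2 point(s)
  x = 4: RHS = 16, y in [4, 13]  -> 2 point(s)
  x = 7: RHS = 0, y in [0]  -> 1 point(s)
  x = 9: RHS = 8, y in [5, 12]  -> 2 point(s)
  x = 12: RHS = 15, y in [7, 10]  -> 2 point(s)
Affine points: 11. Add the point at infinity: total = 12.

#E(F_17) = 12


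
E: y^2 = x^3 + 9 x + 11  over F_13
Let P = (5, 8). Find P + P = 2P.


Doubling: s = (3 x1^2 + a) / (2 y1)
s = (3*5^2 + 9) / (2*8) mod 13 = 2
x3 = s^2 - 2 x1 mod 13 = 2^2 - 2*5 = 7
y3 = s (x1 - x3) - y1 mod 13 = 2 * (5 - 7) - 8 = 1

2P = (7, 1)


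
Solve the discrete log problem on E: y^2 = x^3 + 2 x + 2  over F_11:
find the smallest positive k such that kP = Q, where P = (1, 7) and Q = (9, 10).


Enumerate multiples of P until we hit Q = (9, 10):
  1P = (1, 7)
  2P = (2, 6)
  3P = (9, 1)
  4P = (5, 7)
  5P = (5, 4)
  6P = (9, 10)
Match found at i = 6.

k = 6


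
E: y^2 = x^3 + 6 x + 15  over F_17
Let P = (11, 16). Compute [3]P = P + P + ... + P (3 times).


k = 3 = 11_2 (binary, LSB first: 11)
Double-and-add from P = (11, 16):
  bit 0 = 1: acc = O + (11, 16) = (11, 16)
  bit 1 = 1: acc = (11, 16) + (14, 2) = (10, 2)

3P = (10, 2)


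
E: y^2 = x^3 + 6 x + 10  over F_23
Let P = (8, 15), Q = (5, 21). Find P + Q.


P != Q, so use the chord formula.
s = (y2 - y1) / (x2 - x1) = (6) / (20) mod 23 = 21
x3 = s^2 - x1 - x2 mod 23 = 21^2 - 8 - 5 = 14
y3 = s (x1 - x3) - y1 mod 23 = 21 * (8 - 14) - 15 = 20

P + Q = (14, 20)


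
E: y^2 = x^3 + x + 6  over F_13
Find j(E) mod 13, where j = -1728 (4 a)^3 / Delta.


Delta = -16(4 a^3 + 27 b^2) mod 13 = 10
-1728 * (4 a)^3 = -1728 * (4*1)^3 mod 13 = 12
j = 12 * 10^(-1) mod 13 = 9

j = 9 (mod 13)


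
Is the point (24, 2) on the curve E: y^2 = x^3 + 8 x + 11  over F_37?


Check whether y^2 = x^3 + 8 x + 11 (mod 37) for (x, y) = (24, 2).
LHS: y^2 = 2^2 mod 37 = 4
RHS: x^3 + 8 x + 11 = 24^3 + 8*24 + 11 mod 37 = 4
LHS = RHS

Yes, on the curve


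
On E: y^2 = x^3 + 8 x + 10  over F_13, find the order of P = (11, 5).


Compute successive multiples of P until we hit O:
  1P = (11, 5)
  2P = (8, 1)
  3P = (3, 10)
  4P = (0, 6)
  5P = (12, 1)
  6P = (6, 1)
  7P = (6, 12)
  8P = (12, 12)
  ... (continuing to 13P)
  13P = O

ord(P) = 13


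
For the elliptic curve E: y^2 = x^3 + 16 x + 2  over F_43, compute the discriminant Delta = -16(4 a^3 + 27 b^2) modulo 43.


4 a^3 + 27 b^2 = 4*16^3 + 27*2^2 = 16384 + 108 = 16492
Delta = -16 * (16492) = -263872
Delta mod 43 = 19

Delta = 19 (mod 43)


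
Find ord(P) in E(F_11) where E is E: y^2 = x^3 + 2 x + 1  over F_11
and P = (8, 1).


Compute successive multiples of P until we hit O:
  1P = (8, 1)
  2P = (10, 3)
  3P = (5, 2)
  4P = (3, 1)
  5P = (0, 10)
  6P = (1, 9)
  7P = (6, 3)
  8P = (9, 0)
  ... (continuing to 16P)
  16P = O

ord(P) = 16


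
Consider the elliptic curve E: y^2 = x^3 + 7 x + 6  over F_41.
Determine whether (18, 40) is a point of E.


Check whether y^2 = x^3 + 7 x + 6 (mod 41) for (x, y) = (18, 40).
LHS: y^2 = 40^2 mod 41 = 1
RHS: x^3 + 7 x + 6 = 18^3 + 7*18 + 6 mod 41 = 19
LHS != RHS

No, not on the curve


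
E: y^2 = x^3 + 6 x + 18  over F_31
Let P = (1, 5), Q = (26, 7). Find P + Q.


P != Q, so use the chord formula.
s = (y2 - y1) / (x2 - x1) = (2) / (25) mod 31 = 10
x3 = s^2 - x1 - x2 mod 31 = 10^2 - 1 - 26 = 11
y3 = s (x1 - x3) - y1 mod 31 = 10 * (1 - 11) - 5 = 19

P + Q = (11, 19)


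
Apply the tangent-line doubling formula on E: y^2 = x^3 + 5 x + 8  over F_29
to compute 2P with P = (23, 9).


Doubling: s = (3 x1^2 + a) / (2 y1)
s = (3*23^2 + 5) / (2*9) mod 29 = 24
x3 = s^2 - 2 x1 mod 29 = 24^2 - 2*23 = 8
y3 = s (x1 - x3) - y1 mod 29 = 24 * (23 - 8) - 9 = 3

2P = (8, 3)


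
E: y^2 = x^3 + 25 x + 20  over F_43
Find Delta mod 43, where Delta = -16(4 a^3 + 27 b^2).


4 a^3 + 27 b^2 = 4*25^3 + 27*20^2 = 62500 + 10800 = 73300
Delta = -16 * (73300) = -1172800
Delta mod 43 = 25

Delta = 25 (mod 43)


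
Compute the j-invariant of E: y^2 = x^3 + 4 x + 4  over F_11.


Delta = -16(4 a^3 + 27 b^2) mod 11 = 3
-1728 * (4 a)^3 = -1728 * (4*4)^3 mod 11 = 7
j = 7 * 3^(-1) mod 11 = 6

j = 6 (mod 11)


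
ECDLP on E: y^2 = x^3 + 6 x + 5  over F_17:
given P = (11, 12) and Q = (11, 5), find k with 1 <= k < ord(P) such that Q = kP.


Enumerate multiples of P until we hit Q = (11, 5):
  1P = (11, 12)
  2P = (8, 15)
  3P = (16, 10)
  4P = (16, 7)
  5P = (8, 2)
  6P = (11, 5)
Match found at i = 6.

k = 6


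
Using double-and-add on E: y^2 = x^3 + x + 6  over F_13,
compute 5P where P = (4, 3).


k = 5 = 101_2 (binary, LSB first: 101)
Double-and-add from P = (4, 3):
  bit 0 = 1: acc = O + (4, 3) = (4, 3)
  bit 1 = 0: acc unchanged = (4, 3)
  bit 2 = 1: acc = (4, 3) + (9, 4) = (12, 11)

5P = (12, 11)


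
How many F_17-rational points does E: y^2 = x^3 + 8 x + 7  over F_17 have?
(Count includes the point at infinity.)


For each x in F_17, count y with y^2 = x^3 + 8 x + 7 mod 17:
  x = 1: RHS = 16, y in [4, 13]  -> 2 point(s)
  x = 4: RHS = 1, y in [1, 16]  -> 2 point(s)
  x = 5: RHS = 2, y in [6, 11]  -> 2 point(s)
  x = 6: RHS = 16, y in [4, 13]  -> 2 point(s)
  x = 7: RHS = 15, y in [7, 10]  -> 2 point(s)
  x = 9: RHS = 9, y in [3, 14]  -> 2 point(s)
  x = 10: RHS = 16, y in [4, 13]  -> 2 point(s)
  x = 11: RHS = 15, y in [7, 10]  -> 2 point(s)
  x = 13: RHS = 13, y in [8, 9]  -> 2 point(s)
  x = 15: RHS = 0, y in [0]  -> 1 point(s)
  x = 16: RHS = 15, y in [7, 10]  -> 2 point(s)
Affine points: 21. Add the point at infinity: total = 22.

#E(F_17) = 22


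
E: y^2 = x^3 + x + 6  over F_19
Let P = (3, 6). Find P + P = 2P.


Doubling: s = (3 x1^2 + a) / (2 y1)
s = (3*3^2 + 1) / (2*6) mod 19 = 15
x3 = s^2 - 2 x1 mod 19 = 15^2 - 2*3 = 10
y3 = s (x1 - x3) - y1 mod 19 = 15 * (3 - 10) - 6 = 3

2P = (10, 3)


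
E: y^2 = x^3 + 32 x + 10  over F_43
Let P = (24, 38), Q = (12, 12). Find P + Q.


P != Q, so use the chord formula.
s = (y2 - y1) / (x2 - x1) = (17) / (31) mod 43 = 38
x3 = s^2 - x1 - x2 mod 43 = 38^2 - 24 - 12 = 32
y3 = s (x1 - x3) - y1 mod 43 = 38 * (24 - 32) - 38 = 2

P + Q = (32, 2)


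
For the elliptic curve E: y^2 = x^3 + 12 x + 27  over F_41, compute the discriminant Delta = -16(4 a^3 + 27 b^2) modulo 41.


4 a^3 + 27 b^2 = 4*12^3 + 27*27^2 = 6912 + 19683 = 26595
Delta = -16 * (26595) = -425520
Delta mod 41 = 19

Delta = 19 (mod 41)


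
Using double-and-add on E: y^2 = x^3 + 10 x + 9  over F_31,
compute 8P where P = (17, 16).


k = 8 = 1000_2 (binary, LSB first: 0001)
Double-and-add from P = (17, 16):
  bit 0 = 0: acc unchanged = O
  bit 1 = 0: acc unchanged = O
  bit 2 = 0: acc unchanged = O
  bit 3 = 1: acc = O + (4, 12) = (4, 12)

8P = (4, 12)


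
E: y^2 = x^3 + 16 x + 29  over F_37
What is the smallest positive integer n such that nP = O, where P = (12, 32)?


Compute successive multiples of P until we hit O:
  1P = (12, 32)
  2P = (25, 25)
  3P = (27, 33)
  4P = (23, 24)
  5P = (1, 34)
  6P = (17, 16)
  7P = (36, 30)
  8P = (35, 10)
  ... (continuing to 40P)
  40P = O

ord(P) = 40


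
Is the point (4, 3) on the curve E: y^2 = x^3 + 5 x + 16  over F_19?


Check whether y^2 = x^3 + 5 x + 16 (mod 19) for (x, y) = (4, 3).
LHS: y^2 = 3^2 mod 19 = 9
RHS: x^3 + 5 x + 16 = 4^3 + 5*4 + 16 mod 19 = 5
LHS != RHS

No, not on the curve


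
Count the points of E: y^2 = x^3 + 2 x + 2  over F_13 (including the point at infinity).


For each x in F_13, count y with y^2 = x^3 + 2 x + 2 mod 13:
  x = 2: RHS = 1, y in [1, 12]  -> 2 point(s)
  x = 3: RHS = 9, y in [3, 10]  -> 2 point(s)
  x = 4: RHS = 9, y in [3, 10]  -> 2 point(s)
  x = 6: RHS = 9, y in [3, 10]  -> 2 point(s)
  x = 8: RHS = 10, y in [6, 7]  -> 2 point(s)
  x = 11: RHS = 3, y in [4, 9]  -> 2 point(s)
  x = 12: RHS = 12, y in [5, 8]  -> 2 point(s)
Affine points: 14. Add the point at infinity: total = 15.

#E(F_13) = 15


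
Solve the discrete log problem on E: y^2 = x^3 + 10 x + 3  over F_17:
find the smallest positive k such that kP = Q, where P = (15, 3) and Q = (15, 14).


Enumerate multiples of P until we hit Q = (15, 14):
  1P = (15, 3)
  2P = (8, 0)
  3P = (15, 14)
Match found at i = 3.

k = 3


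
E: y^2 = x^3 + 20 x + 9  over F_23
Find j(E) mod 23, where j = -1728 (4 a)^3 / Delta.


Delta = -16(4 a^3 + 27 b^2) mod 23 = 17
-1728 * (4 a)^3 = -1728 * (4*20)^3 mod 23 = 9
j = 9 * 17^(-1) mod 23 = 10

j = 10 (mod 23)


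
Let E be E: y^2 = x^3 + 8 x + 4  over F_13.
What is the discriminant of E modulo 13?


4 a^3 + 27 b^2 = 4*8^3 + 27*4^2 = 2048 + 432 = 2480
Delta = -16 * (2480) = -39680
Delta mod 13 = 9

Delta = 9 (mod 13)


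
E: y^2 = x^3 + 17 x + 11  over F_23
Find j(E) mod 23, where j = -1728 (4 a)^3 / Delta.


Delta = -16(4 a^3 + 27 b^2) mod 23 = 8
-1728 * (4 a)^3 = -1728 * (4*17)^3 mod 23 = 3
j = 3 * 8^(-1) mod 23 = 9

j = 9 (mod 23)


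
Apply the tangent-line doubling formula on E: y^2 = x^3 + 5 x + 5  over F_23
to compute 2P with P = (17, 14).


Doubling: s = (3 x1^2 + a) / (2 y1)
s = (3*17^2 + 5) / (2*14) mod 23 = 18
x3 = s^2 - 2 x1 mod 23 = 18^2 - 2*17 = 14
y3 = s (x1 - x3) - y1 mod 23 = 18 * (17 - 14) - 14 = 17

2P = (14, 17)


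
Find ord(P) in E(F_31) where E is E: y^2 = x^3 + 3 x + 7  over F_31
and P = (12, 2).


Compute successive multiples of P until we hit O:
  1P = (12, 2)
  2P = (9, 22)
  3P = (20, 10)
  4P = (0, 10)
  5P = (16, 11)
  6P = (10, 18)
  7P = (11, 21)
  8P = (28, 23)
  ... (continuing to 22P)
  22P = O

ord(P) = 22


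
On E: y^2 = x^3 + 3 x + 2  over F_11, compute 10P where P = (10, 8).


k = 10 = 1010_2 (binary, LSB first: 0101)
Double-and-add from P = (10, 8):
  bit 0 = 0: acc unchanged = O
  bit 1 = 1: acc = O + (3, 7) = (3, 7)
  bit 2 = 0: acc unchanged = (3, 7)
  bit 3 = 1: acc = (3, 7) + (4, 1) = (7, 6)

10P = (7, 6)


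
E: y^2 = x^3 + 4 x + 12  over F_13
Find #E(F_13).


For each x in F_13, count y with y^2 = x^3 + 4 x + 12 mod 13:
  x = 0: RHS = 12, y in [5, 8]  -> 2 point(s)
  x = 1: RHS = 4, y in [2, 11]  -> 2 point(s)
  x = 3: RHS = 12, y in [5, 8]  -> 2 point(s)
  x = 4: RHS = 1, y in [1, 12]  -> 2 point(s)
  x = 5: RHS = 1, y in [1, 12]  -> 2 point(s)
  x = 8: RHS = 10, y in [6, 7]  -> 2 point(s)
  x = 9: RHS = 10, y in [6, 7]  -> 2 point(s)
  x = 10: RHS = 12, y in [5, 8]  -> 2 point(s)
  x = 11: RHS = 9, y in [3, 10]  -> 2 point(s)
Affine points: 18. Add the point at infinity: total = 19.

#E(F_13) = 19


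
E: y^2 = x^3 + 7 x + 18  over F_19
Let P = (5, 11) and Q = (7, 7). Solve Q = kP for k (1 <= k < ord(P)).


Enumerate multiples of P until we hit Q = (7, 7):
  1P = (5, 11)
  2P = (13, 11)
  3P = (1, 8)
  4P = (10, 9)
  5P = (11, 18)
  6P = (7, 12)
  7P = (12, 14)
  8P = (8, 4)
  9P = (3, 16)
  10P = (3, 3)
  11P = (8, 15)
  12P = (12, 5)
  13P = (7, 7)
Match found at i = 13.

k = 13


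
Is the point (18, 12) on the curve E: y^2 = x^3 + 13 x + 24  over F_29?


Check whether y^2 = x^3 + 13 x + 24 (mod 29) for (x, y) = (18, 12).
LHS: y^2 = 12^2 mod 29 = 28
RHS: x^3 + 13 x + 24 = 18^3 + 13*18 + 24 mod 29 = 0
LHS != RHS

No, not on the curve


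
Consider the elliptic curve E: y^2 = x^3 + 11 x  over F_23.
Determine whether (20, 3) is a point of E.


Check whether y^2 = x^3 + 11 x + 0 (mod 23) for (x, y) = (20, 3).
LHS: y^2 = 3^2 mod 23 = 9
RHS: x^3 + 11 x + 0 = 20^3 + 11*20 + 0 mod 23 = 9
LHS = RHS

Yes, on the curve


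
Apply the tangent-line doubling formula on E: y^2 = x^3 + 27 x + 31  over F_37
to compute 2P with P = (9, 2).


Doubling: s = (3 x1^2 + a) / (2 y1)
s = (3*9^2 + 27) / (2*2) mod 37 = 12
x3 = s^2 - 2 x1 mod 37 = 12^2 - 2*9 = 15
y3 = s (x1 - x3) - y1 mod 37 = 12 * (9 - 15) - 2 = 0

2P = (15, 0)


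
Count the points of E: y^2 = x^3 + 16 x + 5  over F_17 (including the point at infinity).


For each x in F_17, count y with y^2 = x^3 + 16 x + 5 mod 17:
  x = 7: RHS = 1, y in [1, 16]  -> 2 point(s)
  x = 8: RHS = 16, y in [4, 13]  -> 2 point(s)
  x = 10: RHS = 9, y in [3, 14]  -> 2 point(s)
  x = 11: RHS = 16, y in [4, 13]  -> 2 point(s)
  x = 12: RHS = 4, y in [2, 15]  -> 2 point(s)
  x = 13: RHS = 13, y in [8, 9]  -> 2 point(s)
  x = 14: RHS = 15, y in [7, 10]  -> 2 point(s)
  x = 15: RHS = 16, y in [4, 13]  -> 2 point(s)
Affine points: 16. Add the point at infinity: total = 17.

#E(F_17) = 17


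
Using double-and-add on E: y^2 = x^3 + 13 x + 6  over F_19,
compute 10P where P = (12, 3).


k = 10 = 1010_2 (binary, LSB first: 0101)
Double-and-add from P = (12, 3):
  bit 0 = 0: acc unchanged = O
  bit 1 = 1: acc = O + (1, 18) = (1, 18)
  bit 2 = 0: acc unchanged = (1, 18)
  bit 3 = 1: acc = (1, 18) + (15, 17) = (0, 5)

10P = (0, 5)


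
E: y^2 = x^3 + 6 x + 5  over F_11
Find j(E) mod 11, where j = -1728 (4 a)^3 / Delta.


Delta = -16(4 a^3 + 27 b^2) mod 11 = 5
-1728 * (4 a)^3 = -1728 * (4*6)^3 mod 11 = 3
j = 3 * 5^(-1) mod 11 = 5

j = 5 (mod 11)


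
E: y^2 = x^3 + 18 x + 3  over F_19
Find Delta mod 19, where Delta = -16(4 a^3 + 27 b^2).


4 a^3 + 27 b^2 = 4*18^3 + 27*3^2 = 23328 + 243 = 23571
Delta = -16 * (23571) = -377136
Delta mod 19 = 14

Delta = 14 (mod 19)


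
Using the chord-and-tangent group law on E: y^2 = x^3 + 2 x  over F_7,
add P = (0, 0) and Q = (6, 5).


P != Q, so use the chord formula.
s = (y2 - y1) / (x2 - x1) = (5) / (6) mod 7 = 2
x3 = s^2 - x1 - x2 mod 7 = 2^2 - 0 - 6 = 5
y3 = s (x1 - x3) - y1 mod 7 = 2 * (0 - 5) - 0 = 4

P + Q = (5, 4)


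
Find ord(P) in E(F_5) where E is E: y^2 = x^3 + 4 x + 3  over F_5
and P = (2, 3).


Compute successive multiples of P until we hit O:
  1P = (2, 3)
  2P = (2, 2)
  3P = O

ord(P) = 3


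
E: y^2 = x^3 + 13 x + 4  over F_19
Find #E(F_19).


For each x in F_19, count y with y^2 = x^3 + 13 x + 4 mod 19:
  x = 0: RHS = 4, y in [2, 17]  -> 2 point(s)
  x = 2: RHS = 0, y in [0]  -> 1 point(s)
  x = 4: RHS = 6, y in [5, 14]  -> 2 point(s)
  x = 5: RHS = 4, y in [2, 17]  -> 2 point(s)
  x = 7: RHS = 1, y in [1, 18]  -> 2 point(s)
  x = 12: RHS = 7, y in [8, 11]  -> 2 point(s)
  x = 14: RHS = 4, y in [2, 17]  -> 2 point(s)
  x = 18: RHS = 9, y in [3, 16]  -> 2 point(s)
Affine points: 15. Add the point at infinity: total = 16.

#E(F_19) = 16


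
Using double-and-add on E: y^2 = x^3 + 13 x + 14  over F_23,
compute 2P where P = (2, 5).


k = 2 = 10_2 (binary, LSB first: 01)
Double-and-add from P = (2, 5):
  bit 0 = 0: acc unchanged = O
  bit 1 = 1: acc = O + (8, 3) = (8, 3)

2P = (8, 3)


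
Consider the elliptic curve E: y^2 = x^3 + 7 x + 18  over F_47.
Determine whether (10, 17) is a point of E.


Check whether y^2 = x^3 + 7 x + 18 (mod 47) for (x, y) = (10, 17).
LHS: y^2 = 17^2 mod 47 = 7
RHS: x^3 + 7 x + 18 = 10^3 + 7*10 + 18 mod 47 = 7
LHS = RHS

Yes, on the curve
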